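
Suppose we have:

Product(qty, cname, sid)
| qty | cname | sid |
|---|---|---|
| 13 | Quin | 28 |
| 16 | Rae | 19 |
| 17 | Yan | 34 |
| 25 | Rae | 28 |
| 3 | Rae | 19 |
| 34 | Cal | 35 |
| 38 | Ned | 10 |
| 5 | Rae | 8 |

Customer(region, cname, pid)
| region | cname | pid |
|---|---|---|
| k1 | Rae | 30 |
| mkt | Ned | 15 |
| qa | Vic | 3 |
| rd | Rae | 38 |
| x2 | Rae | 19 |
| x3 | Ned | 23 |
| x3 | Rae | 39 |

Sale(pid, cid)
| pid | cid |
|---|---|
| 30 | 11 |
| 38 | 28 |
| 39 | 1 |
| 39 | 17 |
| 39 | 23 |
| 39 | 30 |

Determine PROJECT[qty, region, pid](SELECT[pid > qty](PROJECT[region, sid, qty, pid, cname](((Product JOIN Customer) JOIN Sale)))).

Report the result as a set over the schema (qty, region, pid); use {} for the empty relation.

{(16, k1, 30), (16, rd, 38), (16, x3, 39), (25, k1, 30), (25, rd, 38), (25, x3, 39), (3, k1, 30), (3, rd, 38), (3, x3, 39), (5, k1, 30), (5, rd, 38), (5, x3, 39)}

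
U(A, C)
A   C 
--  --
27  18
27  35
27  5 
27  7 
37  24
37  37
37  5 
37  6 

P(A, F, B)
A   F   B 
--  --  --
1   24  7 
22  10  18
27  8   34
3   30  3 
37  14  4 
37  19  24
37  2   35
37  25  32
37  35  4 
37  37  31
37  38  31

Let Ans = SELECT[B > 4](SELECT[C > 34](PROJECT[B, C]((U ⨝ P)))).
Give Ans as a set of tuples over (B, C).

{(24, 37), (31, 37), (32, 37), (34, 35), (35, 37)}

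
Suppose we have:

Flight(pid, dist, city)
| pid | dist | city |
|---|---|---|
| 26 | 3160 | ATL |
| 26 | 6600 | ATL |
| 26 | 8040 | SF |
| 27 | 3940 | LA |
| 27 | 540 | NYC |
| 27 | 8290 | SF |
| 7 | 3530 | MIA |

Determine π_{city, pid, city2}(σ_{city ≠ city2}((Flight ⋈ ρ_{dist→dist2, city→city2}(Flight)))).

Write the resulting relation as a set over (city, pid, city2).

ρ[dist→dist2, city→city2]: schema becomes (pid, dist2, city2); tuples unchanged.
Flight ⋈ ρ_{dist→dist2, city→city2}(Flight) (natural join on pid): {(26, 3160, ATL, 3160, ATL), (26, 3160, ATL, 6600, ATL), (26, 3160, ATL, 8040, SF), (26, 6600, ATL, 3160, ATL), (26, 6600, ATL, 6600, ATL), (26, 6600, ATL, 8040, SF), (26, 8040, SF, 3160, ATL), (26, 8040, SF, 6600, ATL), (26, 8040, SF, 8040, SF), (27, 3940, LA, 3940, LA), (27, 3940, LA, 540, NYC), (27, 3940, LA, 8290, SF), (27, 540, NYC, 3940, LA), (27, 540, NYC, 540, NYC), (27, 540, NYC, 8290, SF), (27, 8290, SF, 3940, LA), (27, 8290, SF, 540, NYC), (27, 8290, SF, 8290, SF), (7, 3530, MIA, 3530, MIA)}
Apply σ_{city ≠ city2}; surviving tuples: {(26, 3160, ATL, 8040, SF), (26, 6600, ATL, 8040, SF), (26, 8040, SF, 3160, ATL), (26, 8040, SF, 6600, ATL), (27, 3940, LA, 540, NYC), (27, 3940, LA, 8290, SF), (27, 540, NYC, 3940, LA), (27, 540, NYC, 8290, SF), (27, 8290, SF, 3940, LA), (27, 8290, SF, 540, NYC)}
Keep only column(s) city, pid, city2 (2 duplicate(s) eliminated): {(ATL, 26, SF), (LA, 27, NYC), (LA, 27, SF), (NYC, 27, LA), (NYC, 27, SF), (SF, 26, ATL), (SF, 27, LA), (SF, 27, NYC)}

{(ATL, 26, SF), (LA, 27, NYC), (LA, 27, SF), (NYC, 27, LA), (NYC, 27, SF), (SF, 26, ATL), (SF, 27, LA), (SF, 27, NYC)}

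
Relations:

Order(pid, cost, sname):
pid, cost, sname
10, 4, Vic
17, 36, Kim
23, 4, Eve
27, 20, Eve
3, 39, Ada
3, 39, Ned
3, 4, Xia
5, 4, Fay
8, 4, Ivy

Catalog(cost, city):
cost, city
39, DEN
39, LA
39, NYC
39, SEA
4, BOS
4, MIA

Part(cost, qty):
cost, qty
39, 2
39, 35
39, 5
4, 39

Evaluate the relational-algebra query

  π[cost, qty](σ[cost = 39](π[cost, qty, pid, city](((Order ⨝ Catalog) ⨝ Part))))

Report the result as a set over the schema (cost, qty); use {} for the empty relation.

{(39, 2), (39, 35), (39, 5)}

Natural join on cost: {(10, 4, Vic, BOS), (10, 4, Vic, MIA), (23, 4, Eve, BOS), (23, 4, Eve, MIA), (3, 39, Ada, DEN), (3, 39, Ada, LA), (3, 39, Ada, NYC), (3, 39, Ada, SEA), (3, 39, Ned, DEN), (3, 39, Ned, LA), (3, 39, Ned, NYC), (3, 39, Ned, SEA), (3, 4, Xia, BOS), (3, 4, Xia, MIA), (5, 4, Fay, BOS), (5, 4, Fay, MIA), (8, 4, Ivy, BOS), (8, 4, Ivy, MIA)}
Natural join on cost: {(10, 4, Vic, BOS, 39), (10, 4, Vic, MIA, 39), (23, 4, Eve, BOS, 39), (23, 4, Eve, MIA, 39), (3, 39, Ada, DEN, 2), (3, 39, Ada, DEN, 35), (3, 39, Ada, DEN, 5), (3, 39, Ada, LA, 2), (3, 39, Ada, LA, 35), (3, 39, Ada, LA, 5), (3, 39, Ada, NYC, 2), (3, 39, Ada, NYC, 35), (3, 39, Ada, NYC, 5), (3, 39, Ada, SEA, 2), (3, 39, Ada, SEA, 35), (3, 39, Ada, SEA, 5), (3, 39, Ned, DEN, 2), (3, 39, Ned, DEN, 35), (3, 39, Ned, DEN, 5), (3, 39, Ned, LA, 2), (3, 39, Ned, LA, 35), (3, 39, Ned, LA, 5), (3, 39, Ned, NYC, 2), (3, 39, Ned, NYC, 35), (3, 39, Ned, NYC, 5), (3, 39, Ned, SEA, 2), (3, 39, Ned, SEA, 35), (3, 39, Ned, SEA, 5), (3, 4, Xia, BOS, 39), (3, 4, Xia, MIA, 39), (5, 4, Fay, BOS, 39), (5, 4, Fay, MIA, 39), (8, 4, Ivy, BOS, 39), (8, 4, Ivy, MIA, 39)}
Projecting to cost, qty, pid, city (12 duplicate(s) eliminated): {(39, 2, 3, DEN), (39, 2, 3, LA), (39, 2, 3, NYC), (39, 2, 3, SEA), (39, 35, 3, DEN), (39, 35, 3, LA), (39, 35, 3, NYC), (39, 35, 3, SEA), (39, 5, 3, DEN), (39, 5, 3, LA), (39, 5, 3, NYC), (39, 5, 3, SEA), (4, 39, 10, BOS), (4, 39, 10, MIA), (4, 39, 23, BOS), (4, 39, 23, MIA), (4, 39, 3, BOS), (4, 39, 3, MIA), (4, 39, 5, BOS), (4, 39, 5, MIA), (4, 39, 8, BOS), (4, 39, 8, MIA)}
Apply σ_{cost = 39}; surviving tuples: {(39, 2, 3, DEN), (39, 2, 3, LA), (39, 2, 3, NYC), (39, 2, 3, SEA), (39, 35, 3, DEN), (39, 35, 3, LA), (39, 35, 3, NYC), (39, 35, 3, SEA), (39, 5, 3, DEN), (39, 5, 3, LA), (39, 5, 3, NYC), (39, 5, 3, SEA)}
Projecting to cost, qty (9 duplicate(s) eliminated): {(39, 2), (39, 35), (39, 5)}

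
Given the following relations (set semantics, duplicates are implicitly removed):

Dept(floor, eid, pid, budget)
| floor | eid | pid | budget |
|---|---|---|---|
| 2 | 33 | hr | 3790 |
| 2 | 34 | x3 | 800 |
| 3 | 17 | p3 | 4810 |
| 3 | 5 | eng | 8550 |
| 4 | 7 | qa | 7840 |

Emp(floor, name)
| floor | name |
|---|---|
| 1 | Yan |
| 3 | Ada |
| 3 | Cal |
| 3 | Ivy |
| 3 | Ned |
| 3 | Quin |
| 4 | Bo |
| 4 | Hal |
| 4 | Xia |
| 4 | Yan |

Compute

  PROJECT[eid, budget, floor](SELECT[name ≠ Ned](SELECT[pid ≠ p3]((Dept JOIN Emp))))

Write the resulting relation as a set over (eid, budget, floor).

{(5, 8550, 3), (7, 7840, 4)}

Dept ⋈ Emp (natural join on floor): {(3, 17, p3, 4810, Ada), (3, 17, p3, 4810, Cal), (3, 17, p3, 4810, Ivy), (3, 17, p3, 4810, Ned), (3, 17, p3, 4810, Quin), (3, 5, eng, 8550, Ada), (3, 5, eng, 8550, Cal), (3, 5, eng, 8550, Ivy), (3, 5, eng, 8550, Ned), (3, 5, eng, 8550, Quin), (4, 7, qa, 7840, Bo), (4, 7, qa, 7840, Hal), (4, 7, qa, 7840, Xia), (4, 7, qa, 7840, Yan)}
Apply σ_{pid ≠ p3}; surviving tuples: {(3, 5, eng, 8550, Ada), (3, 5, eng, 8550, Cal), (3, 5, eng, 8550, Ivy), (3, 5, eng, 8550, Ned), (3, 5, eng, 8550, Quin), (4, 7, qa, 7840, Bo), (4, 7, qa, 7840, Hal), (4, 7, qa, 7840, Xia), (4, 7, qa, 7840, Yan)}
Apply σ_{name ≠ Ned}; surviving tuples: {(3, 5, eng, 8550, Ada), (3, 5, eng, 8550, Cal), (3, 5, eng, 8550, Ivy), (3, 5, eng, 8550, Quin), (4, 7, qa, 7840, Bo), (4, 7, qa, 7840, Hal), (4, 7, qa, 7840, Xia), (4, 7, qa, 7840, Yan)}
Projecting to eid, budget, floor (6 duplicate(s) eliminated): {(5, 8550, 3), (7, 7840, 4)}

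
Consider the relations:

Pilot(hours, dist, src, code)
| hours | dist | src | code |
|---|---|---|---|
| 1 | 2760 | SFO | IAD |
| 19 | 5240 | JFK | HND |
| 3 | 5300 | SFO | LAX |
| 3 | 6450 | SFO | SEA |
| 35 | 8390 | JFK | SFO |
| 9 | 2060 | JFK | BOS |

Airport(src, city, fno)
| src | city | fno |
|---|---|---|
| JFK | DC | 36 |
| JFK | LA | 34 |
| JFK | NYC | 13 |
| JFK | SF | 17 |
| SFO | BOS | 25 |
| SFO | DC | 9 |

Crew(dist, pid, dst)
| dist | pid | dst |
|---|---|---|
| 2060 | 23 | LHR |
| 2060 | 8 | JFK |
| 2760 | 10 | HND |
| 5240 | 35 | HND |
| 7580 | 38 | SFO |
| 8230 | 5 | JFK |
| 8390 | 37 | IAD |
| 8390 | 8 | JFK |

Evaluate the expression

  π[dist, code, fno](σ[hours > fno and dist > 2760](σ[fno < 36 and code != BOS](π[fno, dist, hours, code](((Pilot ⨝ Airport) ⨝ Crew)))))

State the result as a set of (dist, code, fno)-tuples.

{(5240, HND, 13), (5240, HND, 17), (8390, SFO, 13), (8390, SFO, 17), (8390, SFO, 34)}

Joining Pilot and Airport on src yields {(1, 2760, SFO, IAD, BOS, 25), (1, 2760, SFO, IAD, DC, 9), (19, 5240, JFK, HND, DC, 36), (19, 5240, JFK, HND, LA, 34), (19, 5240, JFK, HND, NYC, 13), (19, 5240, JFK, HND, SF, 17), (3, 5300, SFO, LAX, BOS, 25), (3, 5300, SFO, LAX, DC, 9), (3, 6450, SFO, SEA, BOS, 25), (3, 6450, SFO, SEA, DC, 9), (35, 8390, JFK, SFO, DC, 36), (35, 8390, JFK, SFO, LA, 34), (35, 8390, JFK, SFO, NYC, 13), (35, 8390, JFK, SFO, SF, 17), (9, 2060, JFK, BOS, DC, 36), (9, 2060, JFK, BOS, LA, 34), (9, 2060, JFK, BOS, NYC, 13), (9, 2060, JFK, BOS, SF, 17)}.
Joining (Pilot ⨝ Airport) and Crew on dist yields {(1, 2760, SFO, IAD, BOS, 25, 10, HND), (1, 2760, SFO, IAD, DC, 9, 10, HND), (19, 5240, JFK, HND, DC, 36, 35, HND), (19, 5240, JFK, HND, LA, 34, 35, HND), (19, 5240, JFK, HND, NYC, 13, 35, HND), (19, 5240, JFK, HND, SF, 17, 35, HND), (35, 8390, JFK, SFO, DC, 36, 37, IAD), (35, 8390, JFK, SFO, DC, 36, 8, JFK), (35, 8390, JFK, SFO, LA, 34, 37, IAD), (35, 8390, JFK, SFO, LA, 34, 8, JFK), (35, 8390, JFK, SFO, NYC, 13, 37, IAD), (35, 8390, JFK, SFO, NYC, 13, 8, JFK), (35, 8390, JFK, SFO, SF, 17, 37, IAD), (35, 8390, JFK, SFO, SF, 17, 8, JFK), (9, 2060, JFK, BOS, DC, 36, 23, LHR), (9, 2060, JFK, BOS, DC, 36, 8, JFK), (9, 2060, JFK, BOS, LA, 34, 23, LHR), (9, 2060, JFK, BOS, LA, 34, 8, JFK), (9, 2060, JFK, BOS, NYC, 13, 23, LHR), (9, 2060, JFK, BOS, NYC, 13, 8, JFK), (9, 2060, JFK, BOS, SF, 17, 23, LHR), (9, 2060, JFK, BOS, SF, 17, 8, JFK)}.
π_{fno, dist, hours, code} gives {(13, 2060, 9, BOS), (13, 5240, 19, HND), (13, 8390, 35, SFO), (17, 2060, 9, BOS), (17, 5240, 19, HND), (17, 8390, 35, SFO), (25, 2760, 1, IAD), (34, 2060, 9, BOS), (34, 5240, 19, HND), (34, 8390, 35, SFO), (36, 2060, 9, BOS), (36, 5240, 19, HND), (36, 8390, 35, SFO), (9, 2760, 1, IAD)} (8 duplicate(s) eliminated).
Selection fno < 36 and code != BOS: {(13, 5240, 19, HND), (13, 8390, 35, SFO), (17, 5240, 19, HND), (17, 8390, 35, SFO), (25, 2760, 1, IAD), (34, 5240, 19, HND), (34, 8390, 35, SFO), (9, 2760, 1, IAD)}
Selection hours > fno and dist > 2760: {(13, 5240, 19, HND), (13, 8390, 35, SFO), (17, 5240, 19, HND), (17, 8390, 35, SFO), (34, 8390, 35, SFO)}
π_{dist, code, fno} gives {(5240, HND, 13), (5240, HND, 17), (8390, SFO, 13), (8390, SFO, 17), (8390, SFO, 34)}.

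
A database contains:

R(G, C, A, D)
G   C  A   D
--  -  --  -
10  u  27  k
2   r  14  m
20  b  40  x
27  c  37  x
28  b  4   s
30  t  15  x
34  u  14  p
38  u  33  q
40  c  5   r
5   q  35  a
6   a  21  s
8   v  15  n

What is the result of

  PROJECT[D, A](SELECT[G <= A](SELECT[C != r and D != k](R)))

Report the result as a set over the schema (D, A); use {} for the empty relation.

{(a, 35), (n, 15), (s, 21), (x, 37), (x, 40)}

Selection C != r and D != k: {(20, b, 40, x), (27, c, 37, x), (28, b, 4, s), (30, t, 15, x), (34, u, 14, p), (38, u, 33, q), (40, c, 5, r), (5, q, 35, a), (6, a, 21, s), (8, v, 15, n)}
Selection G <= A: {(20, b, 40, x), (27, c, 37, x), (5, q, 35, a), (6, a, 21, s), (8, v, 15, n)}
π_{D, A} gives {(a, 35), (n, 15), (s, 21), (x, 37), (x, 40)}.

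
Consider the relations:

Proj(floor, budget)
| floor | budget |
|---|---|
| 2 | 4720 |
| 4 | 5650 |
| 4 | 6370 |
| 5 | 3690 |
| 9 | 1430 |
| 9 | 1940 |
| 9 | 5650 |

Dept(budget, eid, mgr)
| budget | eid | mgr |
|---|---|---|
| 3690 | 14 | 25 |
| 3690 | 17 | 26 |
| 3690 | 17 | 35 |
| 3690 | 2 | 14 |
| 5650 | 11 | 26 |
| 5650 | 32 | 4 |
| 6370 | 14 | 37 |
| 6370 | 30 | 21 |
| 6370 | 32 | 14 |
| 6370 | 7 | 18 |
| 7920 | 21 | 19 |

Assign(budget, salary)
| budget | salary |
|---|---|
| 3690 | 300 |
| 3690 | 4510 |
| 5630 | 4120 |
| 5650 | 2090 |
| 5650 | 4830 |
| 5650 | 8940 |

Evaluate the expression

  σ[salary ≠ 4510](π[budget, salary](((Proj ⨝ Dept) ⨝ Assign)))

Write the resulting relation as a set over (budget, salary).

Joining Proj and Dept on budget yields {(4, 5650, 11, 26), (4, 5650, 32, 4), (4, 6370, 14, 37), (4, 6370, 30, 21), (4, 6370, 32, 14), (4, 6370, 7, 18), (5, 3690, 14, 25), (5, 3690, 17, 26), (5, 3690, 17, 35), (5, 3690, 2, 14), (9, 5650, 11, 26), (9, 5650, 32, 4)}.
Joining (Proj ⨝ Dept) and Assign on budget yields {(4, 5650, 11, 26, 2090), (4, 5650, 11, 26, 4830), (4, 5650, 11, 26, 8940), (4, 5650, 32, 4, 2090), (4, 5650, 32, 4, 4830), (4, 5650, 32, 4, 8940), (5, 3690, 14, 25, 300), (5, 3690, 14, 25, 4510), (5, 3690, 17, 26, 300), (5, 3690, 17, 26, 4510), (5, 3690, 17, 35, 300), (5, 3690, 17, 35, 4510), (5, 3690, 2, 14, 300), (5, 3690, 2, 14, 4510), (9, 5650, 11, 26, 2090), (9, 5650, 11, 26, 4830), (9, 5650, 11, 26, 8940), (9, 5650, 32, 4, 2090), (9, 5650, 32, 4, 4830), (9, 5650, 32, 4, 8940)}.
Projecting to budget, salary (15 duplicate(s) eliminated): {(3690, 300), (3690, 4510), (5650, 2090), (5650, 4830), (5650, 8940)}
Filtering on salary ≠ 4510 leaves {(3690, 300), (5650, 2090), (5650, 4830), (5650, 8940)}.

{(3690, 300), (5650, 2090), (5650, 4830), (5650, 8940)}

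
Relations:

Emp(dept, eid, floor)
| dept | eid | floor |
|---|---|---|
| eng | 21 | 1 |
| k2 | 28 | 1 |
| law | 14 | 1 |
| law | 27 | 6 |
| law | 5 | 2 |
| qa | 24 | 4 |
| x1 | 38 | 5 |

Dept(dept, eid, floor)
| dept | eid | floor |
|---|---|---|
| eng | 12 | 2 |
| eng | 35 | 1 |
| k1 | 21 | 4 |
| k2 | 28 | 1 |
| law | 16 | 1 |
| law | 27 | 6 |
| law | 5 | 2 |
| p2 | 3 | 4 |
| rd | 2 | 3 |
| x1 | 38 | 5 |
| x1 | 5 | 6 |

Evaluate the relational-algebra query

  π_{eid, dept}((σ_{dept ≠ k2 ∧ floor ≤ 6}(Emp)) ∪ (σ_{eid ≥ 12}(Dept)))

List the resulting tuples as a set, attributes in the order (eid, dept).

σ[dept ≠ k2 ∧ floor ≤ 6]: keep tuples satisfying dept ≠ k2 ∧ floor ≤ 6 → {(eng, 21, 1), (law, 14, 1), (law, 27, 6), (law, 5, 2), (qa, 24, 4), (x1, 38, 5)}
σ[eid ≥ 12]: keep tuples satisfying eid ≥ 12 → {(eng, 12, 2), (eng, 35, 1), (k1, 21, 4), (k2, 28, 1), (law, 16, 1), (law, 27, 6), (x1, 38, 5)}
Set union of the two operands is {(eng, 12, 2), (eng, 21, 1), (eng, 35, 1), (k1, 21, 4), (k2, 28, 1), (law, 14, 1), (law, 16, 1), (law, 27, 6), (law, 5, 2), (qa, 24, 4), (x1, 38, 5)}.
Keep only column(s) eid, dept: {(12, eng), (14, law), (16, law), (21, eng), (21, k1), (24, qa), (27, law), (28, k2), (35, eng), (38, x1), (5, law)}

{(12, eng), (14, law), (16, law), (21, eng), (21, k1), (24, qa), (27, law), (28, k2), (35, eng), (38, x1), (5, law)}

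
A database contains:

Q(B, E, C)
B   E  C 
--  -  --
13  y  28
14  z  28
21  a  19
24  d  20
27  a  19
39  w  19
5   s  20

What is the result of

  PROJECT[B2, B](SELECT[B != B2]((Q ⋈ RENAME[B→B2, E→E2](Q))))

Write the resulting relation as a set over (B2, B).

ρ[B→B2, E→E2]: schema becomes (B2, E2, C); tuples unchanged.
Joining Q and RENAME[B→B2, E→E2](Q) on C yields {(13, y, 28, 13, y), (13, y, 28, 14, z), (14, z, 28, 13, y), (14, z, 28, 14, z), (21, a, 19, 21, a), (21, a, 19, 27, a), (21, a, 19, 39, w), (24, d, 20, 24, d), (24, d, 20, 5, s), (27, a, 19, 21, a), (27, a, 19, 27, a), (27, a, 19, 39, w), (39, w, 19, 21, a), (39, w, 19, 27, a), (39, w, 19, 39, w), (5, s, 20, 24, d), (5, s, 20, 5, s)}.
Selection B != B2: {(13, y, 28, 14, z), (14, z, 28, 13, y), (21, a, 19, 27, a), (21, a, 19, 39, w), (24, d, 20, 5, s), (27, a, 19, 21, a), (27, a, 19, 39, w), (39, w, 19, 21, a), (39, w, 19, 27, a), (5, s, 20, 24, d)}
Keep only column(s) B2, B: {(13, 14), (14, 13), (21, 27), (21, 39), (24, 5), (27, 21), (27, 39), (39, 21), (39, 27), (5, 24)}

{(13, 14), (14, 13), (21, 27), (21, 39), (24, 5), (27, 21), (27, 39), (39, 21), (39, 27), (5, 24)}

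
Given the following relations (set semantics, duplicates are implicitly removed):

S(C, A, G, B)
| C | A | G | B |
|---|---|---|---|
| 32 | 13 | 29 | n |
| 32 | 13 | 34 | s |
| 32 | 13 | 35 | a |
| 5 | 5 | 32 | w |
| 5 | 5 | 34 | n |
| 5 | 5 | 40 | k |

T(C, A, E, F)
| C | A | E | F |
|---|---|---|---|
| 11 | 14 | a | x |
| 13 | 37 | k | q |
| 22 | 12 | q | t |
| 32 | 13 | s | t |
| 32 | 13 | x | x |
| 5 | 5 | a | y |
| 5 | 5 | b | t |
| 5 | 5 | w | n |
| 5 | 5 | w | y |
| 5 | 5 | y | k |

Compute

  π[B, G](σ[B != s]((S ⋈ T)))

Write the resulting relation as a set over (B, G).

S ⋈ T (natural join on C, A): {(32, 13, 29, n, s, t), (32, 13, 29, n, x, x), (32, 13, 34, s, s, t), (32, 13, 34, s, x, x), (32, 13, 35, a, s, t), (32, 13, 35, a, x, x), (5, 5, 32, w, a, y), (5, 5, 32, w, b, t), (5, 5, 32, w, w, n), (5, 5, 32, w, w, y), (5, 5, 32, w, y, k), (5, 5, 34, n, a, y), (5, 5, 34, n, b, t), (5, 5, 34, n, w, n), (5, 5, 34, n, w, y), (5, 5, 34, n, y, k), (5, 5, 40, k, a, y), (5, 5, 40, k, b, t), (5, 5, 40, k, w, n), (5, 5, 40, k, w, y), (5, 5, 40, k, y, k)}
Filtering on B != s leaves {(32, 13, 29, n, s, t), (32, 13, 29, n, x, x), (32, 13, 35, a, s, t), (32, 13, 35, a, x, x), (5, 5, 32, w, a, y), (5, 5, 32, w, b, t), (5, 5, 32, w, w, n), (5, 5, 32, w, w, y), (5, 5, 32, w, y, k), (5, 5, 34, n, a, y), (5, 5, 34, n, b, t), (5, 5, 34, n, w, n), (5, 5, 34, n, w, y), (5, 5, 34, n, y, k), (5, 5, 40, k, a, y), (5, 5, 40, k, b, t), (5, 5, 40, k, w, n), (5, 5, 40, k, w, y), (5, 5, 40, k, y, k)}.
Projecting to B, G (14 duplicate(s) eliminated): {(a, 35), (k, 40), (n, 29), (n, 34), (w, 32)}

{(a, 35), (k, 40), (n, 29), (n, 34), (w, 32)}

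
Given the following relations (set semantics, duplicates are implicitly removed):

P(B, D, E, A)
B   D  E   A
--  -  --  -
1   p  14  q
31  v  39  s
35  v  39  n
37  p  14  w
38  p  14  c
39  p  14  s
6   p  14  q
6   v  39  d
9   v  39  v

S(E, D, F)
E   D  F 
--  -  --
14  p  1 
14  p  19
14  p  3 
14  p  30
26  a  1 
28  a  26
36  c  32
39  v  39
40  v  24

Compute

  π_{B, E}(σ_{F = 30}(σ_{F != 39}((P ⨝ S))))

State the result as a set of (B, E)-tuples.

{(1, 14), (37, 14), (38, 14), (39, 14), (6, 14)}

P ⋈ S (natural join on D, E): {(1, p, 14, q, 1), (1, p, 14, q, 19), (1, p, 14, q, 3), (1, p, 14, q, 30), (31, v, 39, s, 39), (35, v, 39, n, 39), (37, p, 14, w, 1), (37, p, 14, w, 19), (37, p, 14, w, 3), (37, p, 14, w, 30), (38, p, 14, c, 1), (38, p, 14, c, 19), (38, p, 14, c, 3), (38, p, 14, c, 30), (39, p, 14, s, 1), (39, p, 14, s, 19), (39, p, 14, s, 3), (39, p, 14, s, 30), (6, p, 14, q, 1), (6, p, 14, q, 19), (6, p, 14, q, 3), (6, p, 14, q, 30), (6, v, 39, d, 39), (9, v, 39, v, 39)}
Filtering on F != 39 leaves {(1, p, 14, q, 1), (1, p, 14, q, 19), (1, p, 14, q, 3), (1, p, 14, q, 30), (37, p, 14, w, 1), (37, p, 14, w, 19), (37, p, 14, w, 3), (37, p, 14, w, 30), (38, p, 14, c, 1), (38, p, 14, c, 19), (38, p, 14, c, 3), (38, p, 14, c, 30), (39, p, 14, s, 1), (39, p, 14, s, 19), (39, p, 14, s, 3), (39, p, 14, s, 30), (6, p, 14, q, 1), (6, p, 14, q, 19), (6, p, 14, q, 3), (6, p, 14, q, 30)}.
Filtering on F = 30 leaves {(1, p, 14, q, 30), (37, p, 14, w, 30), (38, p, 14, c, 30), (39, p, 14, s, 30), (6, p, 14, q, 30)}.
π_{B, E} gives {(1, 14), (37, 14), (38, 14), (39, 14), (6, 14)}.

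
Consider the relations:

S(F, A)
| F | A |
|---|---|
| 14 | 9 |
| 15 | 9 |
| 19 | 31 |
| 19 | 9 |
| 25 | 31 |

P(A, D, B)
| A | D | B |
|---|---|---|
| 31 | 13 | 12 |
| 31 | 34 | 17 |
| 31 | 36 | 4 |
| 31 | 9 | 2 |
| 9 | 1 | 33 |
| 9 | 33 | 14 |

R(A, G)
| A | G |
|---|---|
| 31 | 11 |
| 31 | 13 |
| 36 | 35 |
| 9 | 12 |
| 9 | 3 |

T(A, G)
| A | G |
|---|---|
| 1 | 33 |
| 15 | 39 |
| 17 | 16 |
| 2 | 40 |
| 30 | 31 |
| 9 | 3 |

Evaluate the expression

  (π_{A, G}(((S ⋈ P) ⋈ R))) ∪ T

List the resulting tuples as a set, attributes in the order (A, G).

S ⋈ P (natural join on A): {(14, 9, 1, 33), (14, 9, 33, 14), (15, 9, 1, 33), (15, 9, 33, 14), (19, 31, 13, 12), (19, 31, 34, 17), (19, 31, 36, 4), (19, 31, 9, 2), (19, 9, 1, 33), (19, 9, 33, 14), (25, 31, 13, 12), (25, 31, 34, 17), (25, 31, 36, 4), (25, 31, 9, 2)}
(S ⋈ P) ⋈ R (natural join on A): {(14, 9, 1, 33, 12), (14, 9, 1, 33, 3), (14, 9, 33, 14, 12), (14, 9, 33, 14, 3), (15, 9, 1, 33, 12), (15, 9, 1, 33, 3), (15, 9, 33, 14, 12), (15, 9, 33, 14, 3), (19, 31, 13, 12, 11), (19, 31, 13, 12, 13), (19, 31, 34, 17, 11), (19, 31, 34, 17, 13), (19, 31, 36, 4, 11), (19, 31, 36, 4, 13), (19, 31, 9, 2, 11), (19, 31, 9, 2, 13), (19, 9, 1, 33, 12), (19, 9, 1, 33, 3), (19, 9, 33, 14, 12), (19, 9, 33, 14, 3), (25, 31, 13, 12, 11), (25, 31, 13, 12, 13), (25, 31, 34, 17, 11), (25, 31, 34, 17, 13), (25, 31, 36, 4, 11), (25, 31, 36, 4, 13), (25, 31, 9, 2, 11), (25, 31, 9, 2, 13)}
π[A, G]: project onto (A, G) (24 duplicate(s) eliminated) → {(31, 11), (31, 13), (9, 12), (9, 3)}
Taking the union: {(1, 33), (15, 39), (17, 16), (2, 40), (30, 31), (31, 11), (31, 13), (9, 12), (9, 3)}

{(1, 33), (15, 39), (17, 16), (2, 40), (30, 31), (31, 11), (31, 13), (9, 12), (9, 3)}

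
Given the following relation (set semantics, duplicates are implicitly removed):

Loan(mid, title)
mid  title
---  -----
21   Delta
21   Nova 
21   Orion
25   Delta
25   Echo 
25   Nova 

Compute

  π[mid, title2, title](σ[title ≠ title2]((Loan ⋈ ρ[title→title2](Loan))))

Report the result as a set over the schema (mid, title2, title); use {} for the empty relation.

{(21, Delta, Nova), (21, Delta, Orion), (21, Nova, Delta), (21, Nova, Orion), (21, Orion, Delta), (21, Orion, Nova), (25, Delta, Echo), (25, Delta, Nova), (25, Echo, Delta), (25, Echo, Nova), (25, Nova, Delta), (25, Nova, Echo)}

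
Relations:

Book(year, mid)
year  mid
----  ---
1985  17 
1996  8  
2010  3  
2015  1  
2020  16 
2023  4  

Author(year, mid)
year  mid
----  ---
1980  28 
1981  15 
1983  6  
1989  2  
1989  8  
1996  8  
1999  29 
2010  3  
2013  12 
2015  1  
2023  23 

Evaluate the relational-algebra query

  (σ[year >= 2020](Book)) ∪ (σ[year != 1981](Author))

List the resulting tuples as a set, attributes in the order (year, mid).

{(1980, 28), (1983, 6), (1989, 2), (1989, 8), (1996, 8), (1999, 29), (2010, 3), (2013, 12), (2015, 1), (2020, 16), (2023, 23), (2023, 4)}

σ[year >= 2020]: keep tuples satisfying year >= 2020 → {(2020, 16), (2023, 4)}
σ[year != 1981]: keep tuples satisfying year != 1981 → {(1980, 28), (1983, 6), (1989, 2), (1989, 8), (1996, 8), (1999, 29), (2010, 3), (2013, 12), (2015, 1), (2023, 23)}
Set union of the two operands is {(1980, 28), (1983, 6), (1989, 2), (1989, 8), (1996, 8), (1999, 29), (2010, 3), (2013, 12), (2015, 1), (2020, 16), (2023, 23), (2023, 4)}.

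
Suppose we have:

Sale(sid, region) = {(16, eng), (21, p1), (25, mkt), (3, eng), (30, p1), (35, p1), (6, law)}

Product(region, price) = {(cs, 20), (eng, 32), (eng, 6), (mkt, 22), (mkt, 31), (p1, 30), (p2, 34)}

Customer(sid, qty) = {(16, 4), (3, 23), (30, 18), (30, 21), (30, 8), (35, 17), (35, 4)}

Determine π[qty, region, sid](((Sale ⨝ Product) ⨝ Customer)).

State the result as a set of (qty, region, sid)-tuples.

Natural join on region: {(16, eng, 32), (16, eng, 6), (21, p1, 30), (25, mkt, 22), (25, mkt, 31), (3, eng, 32), (3, eng, 6), (30, p1, 30), (35, p1, 30)}
Natural join on sid: {(16, eng, 32, 4), (16, eng, 6, 4), (3, eng, 32, 23), (3, eng, 6, 23), (30, p1, 30, 18), (30, p1, 30, 21), (30, p1, 30, 8), (35, p1, 30, 17), (35, p1, 30, 4)}
π_{qty, region, sid} gives {(17, p1, 35), (18, p1, 30), (21, p1, 30), (23, eng, 3), (4, eng, 16), (4, p1, 35), (8, p1, 30)} (2 duplicate(s) eliminated).

{(17, p1, 35), (18, p1, 30), (21, p1, 30), (23, eng, 3), (4, eng, 16), (4, p1, 35), (8, p1, 30)}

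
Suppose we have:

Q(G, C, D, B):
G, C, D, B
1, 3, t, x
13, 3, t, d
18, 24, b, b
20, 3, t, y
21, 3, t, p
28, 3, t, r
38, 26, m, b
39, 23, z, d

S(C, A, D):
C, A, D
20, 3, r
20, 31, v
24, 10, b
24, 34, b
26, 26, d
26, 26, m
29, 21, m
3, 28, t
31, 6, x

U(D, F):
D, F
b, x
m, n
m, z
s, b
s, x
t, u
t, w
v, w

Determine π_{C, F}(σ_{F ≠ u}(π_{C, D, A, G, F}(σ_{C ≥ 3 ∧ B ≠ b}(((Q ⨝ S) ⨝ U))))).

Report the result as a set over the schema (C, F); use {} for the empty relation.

Q ⋈ S (natural join on C, D): {(1, 3, t, x, 28), (13, 3, t, d, 28), (18, 24, b, b, 10), (18, 24, b, b, 34), (20, 3, t, y, 28), (21, 3, t, p, 28), (28, 3, t, r, 28), (38, 26, m, b, 26)}
(Q ⨝ S) ⋈ U (natural join on D): {(1, 3, t, x, 28, u), (1, 3, t, x, 28, w), (13, 3, t, d, 28, u), (13, 3, t, d, 28, w), (18, 24, b, b, 10, x), (18, 24, b, b, 34, x), (20, 3, t, y, 28, u), (20, 3, t, y, 28, w), (21, 3, t, p, 28, u), (21, 3, t, p, 28, w), (28, 3, t, r, 28, u), (28, 3, t, r, 28, w), (38, 26, m, b, 26, n), (38, 26, m, b, 26, z)}
Selection C ≥ 3 ∧ B ≠ b: {(1, 3, t, x, 28, u), (1, 3, t, x, 28, w), (13, 3, t, d, 28, u), (13, 3, t, d, 28, w), (20, 3, t, y, 28, u), (20, 3, t, y, 28, w), (21, 3, t, p, 28, u), (21, 3, t, p, 28, w), (28, 3, t, r, 28, u), (28, 3, t, r, 28, w)}
Keep only column(s) C, D, A, G, F: {(3, t, 28, 1, u), (3, t, 28, 1, w), (3, t, 28, 13, u), (3, t, 28, 13, w), (3, t, 28, 20, u), (3, t, 28, 20, w), (3, t, 28, 21, u), (3, t, 28, 21, w), (3, t, 28, 28, u), (3, t, 28, 28, w)}
Selection F ≠ u: {(3, t, 28, 1, w), (3, t, 28, 13, w), (3, t, 28, 20, w), (3, t, 28, 21, w), (3, t, 28, 28, w)}
Keep only column(s) C, F (4 duplicate(s) eliminated): {(3, w)}

{(3, w)}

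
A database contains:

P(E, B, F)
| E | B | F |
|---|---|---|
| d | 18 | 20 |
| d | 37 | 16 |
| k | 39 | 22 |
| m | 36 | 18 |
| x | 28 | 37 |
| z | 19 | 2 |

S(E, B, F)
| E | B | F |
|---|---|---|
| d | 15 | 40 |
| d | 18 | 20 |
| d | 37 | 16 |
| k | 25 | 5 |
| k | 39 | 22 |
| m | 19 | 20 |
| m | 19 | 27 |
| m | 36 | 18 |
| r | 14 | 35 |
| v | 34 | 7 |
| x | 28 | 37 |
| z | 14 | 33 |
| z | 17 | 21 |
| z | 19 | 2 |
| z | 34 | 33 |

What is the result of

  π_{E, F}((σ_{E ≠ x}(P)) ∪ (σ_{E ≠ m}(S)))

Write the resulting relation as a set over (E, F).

Selection E ≠ x: {(d, 18, 20), (d, 37, 16), (k, 39, 22), (m, 36, 18), (z, 19, 2)}
Selection E ≠ m: {(d, 15, 40), (d, 18, 20), (d, 37, 16), (k, 25, 5), (k, 39, 22), (r, 14, 35), (v, 34, 7), (x, 28, 37), (z, 14, 33), (z, 17, 21), (z, 19, 2), (z, 34, 33)}
Set union of the two operands is {(d, 15, 40), (d, 18, 20), (d, 37, 16), (k, 25, 5), (k, 39, 22), (m, 36, 18), (r, 14, 35), (v, 34, 7), (x, 28, 37), (z, 14, 33), (z, 17, 21), (z, 19, 2), (z, 34, 33)}.
π_{E, F} gives {(d, 16), (d, 20), (d, 40), (k, 22), (k, 5), (m, 18), (r, 35), (v, 7), (x, 37), (z, 2), (z, 21), (z, 33)} (1 duplicate(s) eliminated).

{(d, 16), (d, 20), (d, 40), (k, 22), (k, 5), (m, 18), (r, 35), (v, 7), (x, 37), (z, 2), (z, 21), (z, 33)}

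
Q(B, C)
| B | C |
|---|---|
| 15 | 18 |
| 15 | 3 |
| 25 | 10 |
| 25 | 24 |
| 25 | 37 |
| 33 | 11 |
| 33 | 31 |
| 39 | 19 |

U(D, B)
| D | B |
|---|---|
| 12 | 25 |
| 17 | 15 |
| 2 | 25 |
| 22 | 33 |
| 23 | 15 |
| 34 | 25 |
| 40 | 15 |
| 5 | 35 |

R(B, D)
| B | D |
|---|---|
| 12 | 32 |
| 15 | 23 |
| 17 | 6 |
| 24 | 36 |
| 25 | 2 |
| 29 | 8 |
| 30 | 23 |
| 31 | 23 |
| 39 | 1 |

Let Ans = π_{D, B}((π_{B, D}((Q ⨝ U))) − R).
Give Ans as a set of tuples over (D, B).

Q ⋈ U (natural join on B): {(15, 18, 17), (15, 18, 23), (15, 18, 40), (15, 3, 17), (15, 3, 23), (15, 3, 40), (25, 10, 12), (25, 10, 2), (25, 10, 34), (25, 24, 12), (25, 24, 2), (25, 24, 34), (25, 37, 12), (25, 37, 2), (25, 37, 34), (33, 11, 22), (33, 31, 22)}
Projecting to B, D (10 duplicate(s) eliminated): {(15, 17), (15, 23), (15, 40), (25, 12), (25, 2), (25, 34), (33, 22)}
Difference: {(15, 17), (15, 23), (15, 40), (25, 12), (25, 2), (25, 34), (33, 22)} with {(12, 32), (15, 23), (17, 6), (24, 36), (25, 2), (29, 8), (30, 23), (31, 23), (39, 1)} → {(15, 17), (15, 40), (25, 12), (25, 34), (33, 22)}
Projecting to D, B: {(12, 25), (17, 15), (22, 33), (34, 25), (40, 15)}

{(12, 25), (17, 15), (22, 33), (34, 25), (40, 15)}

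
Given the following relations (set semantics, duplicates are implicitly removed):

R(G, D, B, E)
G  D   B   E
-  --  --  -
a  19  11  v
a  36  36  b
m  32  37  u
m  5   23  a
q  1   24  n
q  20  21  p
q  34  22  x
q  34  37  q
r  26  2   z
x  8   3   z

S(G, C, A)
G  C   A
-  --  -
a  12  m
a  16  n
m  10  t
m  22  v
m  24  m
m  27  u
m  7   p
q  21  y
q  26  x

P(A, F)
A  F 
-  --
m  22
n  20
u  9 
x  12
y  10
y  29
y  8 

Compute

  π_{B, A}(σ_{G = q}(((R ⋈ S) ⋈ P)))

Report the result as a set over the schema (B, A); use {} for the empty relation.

Joining R and S on G yields {(a, 19, 11, v, 12, m), (a, 19, 11, v, 16, n), (a, 36, 36, b, 12, m), (a, 36, 36, b, 16, n), (m, 32, 37, u, 10, t), (m, 32, 37, u, 22, v), (m, 32, 37, u, 24, m), (m, 32, 37, u, 27, u), (m, 32, 37, u, 7, p), (m, 5, 23, a, 10, t), (m, 5, 23, a, 22, v), (m, 5, 23, a, 24, m), (m, 5, 23, a, 27, u), (m, 5, 23, a, 7, p), (q, 1, 24, n, 21, y), (q, 1, 24, n, 26, x), (q, 20, 21, p, 21, y), (q, 20, 21, p, 26, x), (q, 34, 22, x, 21, y), (q, 34, 22, x, 26, x), (q, 34, 37, q, 21, y), (q, 34, 37, q, 26, x)}.
Joining (R ⋈ S) and P on A yields {(a, 19, 11, v, 12, m, 22), (a, 19, 11, v, 16, n, 20), (a, 36, 36, b, 12, m, 22), (a, 36, 36, b, 16, n, 20), (m, 32, 37, u, 24, m, 22), (m, 32, 37, u, 27, u, 9), (m, 5, 23, a, 24, m, 22), (m, 5, 23, a, 27, u, 9), (q, 1, 24, n, 21, y, 10), (q, 1, 24, n, 21, y, 29), (q, 1, 24, n, 21, y, 8), (q, 1, 24, n, 26, x, 12), (q, 20, 21, p, 21, y, 10), (q, 20, 21, p, 21, y, 29), (q, 20, 21, p, 21, y, 8), (q, 20, 21, p, 26, x, 12), (q, 34, 22, x, 21, y, 10), (q, 34, 22, x, 21, y, 29), (q, 34, 22, x, 21, y, 8), (q, 34, 22, x, 26, x, 12), (q, 34, 37, q, 21, y, 10), (q, 34, 37, q, 21, y, 29), (q, 34, 37, q, 21, y, 8), (q, 34, 37, q, 26, x, 12)}.
Apply σ_{G = q}; surviving tuples: {(q, 1, 24, n, 21, y, 10), (q, 1, 24, n, 21, y, 29), (q, 1, 24, n, 21, y, 8), (q, 1, 24, n, 26, x, 12), (q, 20, 21, p, 21, y, 10), (q, 20, 21, p, 21, y, 29), (q, 20, 21, p, 21, y, 8), (q, 20, 21, p, 26, x, 12), (q, 34, 22, x, 21, y, 10), (q, 34, 22, x, 21, y, 29), (q, 34, 22, x, 21, y, 8), (q, 34, 22, x, 26, x, 12), (q, 34, 37, q, 21, y, 10), (q, 34, 37, q, 21, y, 29), (q, 34, 37, q, 21, y, 8), (q, 34, 37, q, 26, x, 12)}
π[B, A]: project onto (B, A) (8 duplicate(s) eliminated) → {(21, x), (21, y), (22, x), (22, y), (24, x), (24, y), (37, x), (37, y)}

{(21, x), (21, y), (22, x), (22, y), (24, x), (24, y), (37, x), (37, y)}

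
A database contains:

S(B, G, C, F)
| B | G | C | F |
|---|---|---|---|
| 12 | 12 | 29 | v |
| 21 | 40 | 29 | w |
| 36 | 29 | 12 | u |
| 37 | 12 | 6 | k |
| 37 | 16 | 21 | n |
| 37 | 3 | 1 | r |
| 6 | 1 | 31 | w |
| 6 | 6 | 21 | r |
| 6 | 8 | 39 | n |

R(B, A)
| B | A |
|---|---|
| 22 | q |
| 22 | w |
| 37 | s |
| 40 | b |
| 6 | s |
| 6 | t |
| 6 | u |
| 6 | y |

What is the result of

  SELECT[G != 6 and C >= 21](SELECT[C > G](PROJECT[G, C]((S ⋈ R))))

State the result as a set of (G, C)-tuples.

S ⋈ R (natural join on B): {(37, 12, 6, k, s), (37, 16, 21, n, s), (37, 3, 1, r, s), (6, 1, 31, w, s), (6, 1, 31, w, t), (6, 1, 31, w, u), (6, 1, 31, w, y), (6, 6, 21, r, s), (6, 6, 21, r, t), (6, 6, 21, r, u), (6, 6, 21, r, y), (6, 8, 39, n, s), (6, 8, 39, n, t), (6, 8, 39, n, u), (6, 8, 39, n, y)}
Keep only column(s) G, C (9 duplicate(s) eliminated): {(1, 31), (12, 6), (16, 21), (3, 1), (6, 21), (8, 39)}
σ[C > G]: keep tuples satisfying C > G → {(1, 31), (16, 21), (6, 21), (8, 39)}
σ[G != 6 and C >= 21]: keep tuples satisfying G != 6 and C >= 21 → {(1, 31), (16, 21), (8, 39)}

{(1, 31), (16, 21), (8, 39)}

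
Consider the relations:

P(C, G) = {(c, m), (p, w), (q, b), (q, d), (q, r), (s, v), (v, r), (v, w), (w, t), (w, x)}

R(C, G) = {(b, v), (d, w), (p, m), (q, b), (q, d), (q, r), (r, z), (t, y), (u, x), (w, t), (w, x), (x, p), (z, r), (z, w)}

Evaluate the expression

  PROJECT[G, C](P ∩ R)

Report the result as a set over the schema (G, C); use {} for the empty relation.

Set intersection of the two operands is {(q, b), (q, d), (q, r), (w, t), (w, x)}.
π_{G, C} gives {(b, q), (d, q), (r, q), (t, w), (x, w)}.

{(b, q), (d, q), (r, q), (t, w), (x, w)}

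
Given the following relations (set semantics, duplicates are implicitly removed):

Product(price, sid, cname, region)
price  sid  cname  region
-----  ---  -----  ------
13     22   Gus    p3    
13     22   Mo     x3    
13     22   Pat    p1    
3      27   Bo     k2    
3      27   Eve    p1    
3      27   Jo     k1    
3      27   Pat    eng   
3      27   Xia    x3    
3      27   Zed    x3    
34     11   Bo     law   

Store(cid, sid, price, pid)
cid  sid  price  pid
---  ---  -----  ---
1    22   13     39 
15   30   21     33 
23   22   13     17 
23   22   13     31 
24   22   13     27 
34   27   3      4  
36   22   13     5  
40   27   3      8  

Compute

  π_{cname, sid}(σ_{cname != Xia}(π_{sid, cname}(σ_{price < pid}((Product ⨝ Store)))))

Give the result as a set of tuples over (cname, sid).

Product ⋈ Store (natural join on price, sid): {(13, 22, Gus, p3, 1, 39), (13, 22, Gus, p3, 23, 17), (13, 22, Gus, p3, 23, 31), (13, 22, Gus, p3, 24, 27), (13, 22, Gus, p3, 36, 5), (13, 22, Mo, x3, 1, 39), (13, 22, Mo, x3, 23, 17), (13, 22, Mo, x3, 23, 31), (13, 22, Mo, x3, 24, 27), (13, 22, Mo, x3, 36, 5), (13, 22, Pat, p1, 1, 39), (13, 22, Pat, p1, 23, 17), (13, 22, Pat, p1, 23, 31), (13, 22, Pat, p1, 24, 27), (13, 22, Pat, p1, 36, 5), (3, 27, Bo, k2, 34, 4), (3, 27, Bo, k2, 40, 8), (3, 27, Eve, p1, 34, 4), (3, 27, Eve, p1, 40, 8), (3, 27, Jo, k1, 34, 4), (3, 27, Jo, k1, 40, 8), (3, 27, Pat, eng, 34, 4), (3, 27, Pat, eng, 40, 8), (3, 27, Xia, x3, 34, 4), (3, 27, Xia, x3, 40, 8), (3, 27, Zed, x3, 34, 4), (3, 27, Zed, x3, 40, 8)}
Selection price < pid: {(13, 22, Gus, p3, 1, 39), (13, 22, Gus, p3, 23, 17), (13, 22, Gus, p3, 23, 31), (13, 22, Gus, p3, 24, 27), (13, 22, Mo, x3, 1, 39), (13, 22, Mo, x3, 23, 17), (13, 22, Mo, x3, 23, 31), (13, 22, Mo, x3, 24, 27), (13, 22, Pat, p1, 1, 39), (13, 22, Pat, p1, 23, 17), (13, 22, Pat, p1, 23, 31), (13, 22, Pat, p1, 24, 27), (3, 27, Bo, k2, 34, 4), (3, 27, Bo, k2, 40, 8), (3, 27, Eve, p1, 34, 4), (3, 27, Eve, p1, 40, 8), (3, 27, Jo, k1, 34, 4), (3, 27, Jo, k1, 40, 8), (3, 27, Pat, eng, 34, 4), (3, 27, Pat, eng, 40, 8), (3, 27, Xia, x3, 34, 4), (3, 27, Xia, x3, 40, 8), (3, 27, Zed, x3, 34, 4), (3, 27, Zed, x3, 40, 8)}
Projecting to sid, cname (15 duplicate(s) eliminated): {(22, Gus), (22, Mo), (22, Pat), (27, Bo), (27, Eve), (27, Jo), (27, Pat), (27, Xia), (27, Zed)}
Selection cname != Xia: {(22, Gus), (22, Mo), (22, Pat), (27, Bo), (27, Eve), (27, Jo), (27, Pat), (27, Zed)}
Projecting to cname, sid: {(Bo, 27), (Eve, 27), (Gus, 22), (Jo, 27), (Mo, 22), (Pat, 22), (Pat, 27), (Zed, 27)}

{(Bo, 27), (Eve, 27), (Gus, 22), (Jo, 27), (Mo, 22), (Pat, 22), (Pat, 27), (Zed, 27)}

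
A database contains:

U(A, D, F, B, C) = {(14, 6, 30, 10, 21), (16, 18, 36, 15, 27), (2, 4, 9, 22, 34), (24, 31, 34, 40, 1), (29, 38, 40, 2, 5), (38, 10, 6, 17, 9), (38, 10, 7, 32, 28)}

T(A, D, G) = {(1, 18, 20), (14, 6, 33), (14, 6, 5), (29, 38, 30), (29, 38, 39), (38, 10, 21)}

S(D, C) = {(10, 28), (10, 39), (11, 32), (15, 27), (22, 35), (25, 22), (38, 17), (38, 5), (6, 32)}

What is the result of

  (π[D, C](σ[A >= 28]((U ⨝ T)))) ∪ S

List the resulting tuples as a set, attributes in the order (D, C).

U ⋈ T (natural join on A, D): {(14, 6, 30, 10, 21, 33), (14, 6, 30, 10, 21, 5), (29, 38, 40, 2, 5, 30), (29, 38, 40, 2, 5, 39), (38, 10, 6, 17, 9, 21), (38, 10, 7, 32, 28, 21)}
σ[A >= 28]: keep tuples satisfying A >= 28 → {(29, 38, 40, 2, 5, 30), (29, 38, 40, 2, 5, 39), (38, 10, 6, 17, 9, 21), (38, 10, 7, 32, 28, 21)}
π[D, C]: project onto (D, C) (1 duplicate(s) eliminated) → {(10, 28), (10, 9), (38, 5)}
Union: {(10, 28), (10, 9), (38, 5)} with {(10, 28), (10, 39), (11, 32), (15, 27), (22, 35), (25, 22), (38, 17), (38, 5), (6, 32)} → {(10, 28), (10, 39), (10, 9), (11, 32), (15, 27), (22, 35), (25, 22), (38, 17), (38, 5), (6, 32)}

{(10, 28), (10, 39), (10, 9), (11, 32), (15, 27), (22, 35), (25, 22), (38, 17), (38, 5), (6, 32)}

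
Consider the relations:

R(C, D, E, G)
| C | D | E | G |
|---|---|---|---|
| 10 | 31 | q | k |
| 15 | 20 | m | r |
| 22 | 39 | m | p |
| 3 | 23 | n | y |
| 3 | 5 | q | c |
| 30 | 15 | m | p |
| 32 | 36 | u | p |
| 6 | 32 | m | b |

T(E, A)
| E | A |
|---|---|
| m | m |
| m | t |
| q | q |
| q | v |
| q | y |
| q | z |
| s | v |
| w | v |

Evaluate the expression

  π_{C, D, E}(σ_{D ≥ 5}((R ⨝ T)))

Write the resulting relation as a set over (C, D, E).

{(10, 31, q), (15, 20, m), (22, 39, m), (3, 5, q), (30, 15, m), (6, 32, m)}

Joining R and T on E yields {(10, 31, q, k, q), (10, 31, q, k, v), (10, 31, q, k, y), (10, 31, q, k, z), (15, 20, m, r, m), (15, 20, m, r, t), (22, 39, m, p, m), (22, 39, m, p, t), (3, 5, q, c, q), (3, 5, q, c, v), (3, 5, q, c, y), (3, 5, q, c, z), (30, 15, m, p, m), (30, 15, m, p, t), (6, 32, m, b, m), (6, 32, m, b, t)}.
Selection D ≥ 5: {(10, 31, q, k, q), (10, 31, q, k, v), (10, 31, q, k, y), (10, 31, q, k, z), (15, 20, m, r, m), (15, 20, m, r, t), (22, 39, m, p, m), (22, 39, m, p, t), (3, 5, q, c, q), (3, 5, q, c, v), (3, 5, q, c, y), (3, 5, q, c, z), (30, 15, m, p, m), (30, 15, m, p, t), (6, 32, m, b, m), (6, 32, m, b, t)}
π[C, D, E]: project onto (C, D, E) (10 duplicate(s) eliminated) → {(10, 31, q), (15, 20, m), (22, 39, m), (3, 5, q), (30, 15, m), (6, 32, m)}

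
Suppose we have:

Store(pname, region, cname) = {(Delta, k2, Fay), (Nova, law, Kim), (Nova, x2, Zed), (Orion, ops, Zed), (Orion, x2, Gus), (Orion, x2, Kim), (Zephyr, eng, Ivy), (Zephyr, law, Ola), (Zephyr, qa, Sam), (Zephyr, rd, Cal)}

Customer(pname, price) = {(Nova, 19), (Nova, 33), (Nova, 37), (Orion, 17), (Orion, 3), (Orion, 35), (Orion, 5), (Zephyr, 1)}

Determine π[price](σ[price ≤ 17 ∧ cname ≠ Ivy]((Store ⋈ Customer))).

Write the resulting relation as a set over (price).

Store ⋈ Customer (natural join on pname): {(Nova, law, Kim, 19), (Nova, law, Kim, 33), (Nova, law, Kim, 37), (Nova, x2, Zed, 19), (Nova, x2, Zed, 33), (Nova, x2, Zed, 37), (Orion, ops, Zed, 17), (Orion, ops, Zed, 3), (Orion, ops, Zed, 35), (Orion, ops, Zed, 5), (Orion, x2, Gus, 17), (Orion, x2, Gus, 3), (Orion, x2, Gus, 35), (Orion, x2, Gus, 5), (Orion, x2, Kim, 17), (Orion, x2, Kim, 3), (Orion, x2, Kim, 35), (Orion, x2, Kim, 5), (Zephyr, eng, Ivy, 1), (Zephyr, law, Ola, 1), (Zephyr, qa, Sam, 1), (Zephyr, rd, Cal, 1)}
Filtering on price ≤ 17 ∧ cname ≠ Ivy leaves {(Orion, ops, Zed, 17), (Orion, ops, Zed, 3), (Orion, ops, Zed, 5), (Orion, x2, Gus, 17), (Orion, x2, Gus, 3), (Orion, x2, Gus, 5), (Orion, x2, Kim, 17), (Orion, x2, Kim, 3), (Orion, x2, Kim, 5), (Zephyr, law, Ola, 1), (Zephyr, qa, Sam, 1), (Zephyr, rd, Cal, 1)}.
Keep only column(s) price (8 duplicate(s) eliminated): {1, 17, 3, 5}

{1, 17, 3, 5}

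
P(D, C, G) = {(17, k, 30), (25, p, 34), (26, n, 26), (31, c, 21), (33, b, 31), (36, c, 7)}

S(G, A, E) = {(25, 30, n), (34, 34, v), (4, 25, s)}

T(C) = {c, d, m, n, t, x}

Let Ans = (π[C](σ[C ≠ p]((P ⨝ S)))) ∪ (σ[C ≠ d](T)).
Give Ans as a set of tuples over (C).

{c, m, n, t, x}

Natural join on G: {(25, p, 34, 34, v)}
σ[C ≠ p]: keep tuples satisfying C ≠ p → {}
π[C]: project onto (C) → {}
σ[C ≠ d]: keep tuples satisfying C ≠ d → {c, m, n, t, x}
Taking the union: {c, m, n, t, x}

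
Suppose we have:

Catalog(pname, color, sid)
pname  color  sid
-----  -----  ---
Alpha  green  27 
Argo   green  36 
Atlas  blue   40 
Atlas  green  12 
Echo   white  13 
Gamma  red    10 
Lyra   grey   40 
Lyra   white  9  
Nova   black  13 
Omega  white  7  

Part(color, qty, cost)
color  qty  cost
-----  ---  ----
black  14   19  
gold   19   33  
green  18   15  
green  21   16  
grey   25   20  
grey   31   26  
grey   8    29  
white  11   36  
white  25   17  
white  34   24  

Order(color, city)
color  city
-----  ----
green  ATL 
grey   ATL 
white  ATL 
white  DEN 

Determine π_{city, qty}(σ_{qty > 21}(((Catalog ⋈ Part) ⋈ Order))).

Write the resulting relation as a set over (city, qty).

{(ATL, 25), (ATL, 31), (ATL, 34), (DEN, 25), (DEN, 34)}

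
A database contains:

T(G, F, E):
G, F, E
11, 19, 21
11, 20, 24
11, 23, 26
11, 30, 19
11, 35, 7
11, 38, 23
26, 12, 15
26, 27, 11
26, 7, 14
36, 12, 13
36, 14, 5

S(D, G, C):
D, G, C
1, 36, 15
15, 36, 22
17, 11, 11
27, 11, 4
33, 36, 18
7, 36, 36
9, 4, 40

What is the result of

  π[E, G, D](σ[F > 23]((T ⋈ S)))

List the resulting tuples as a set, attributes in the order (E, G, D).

{(19, 11, 17), (19, 11, 27), (23, 11, 17), (23, 11, 27), (7, 11, 17), (7, 11, 27)}

T ⋈ S (natural join on G): {(11, 19, 21, 17, 11), (11, 19, 21, 27, 4), (11, 20, 24, 17, 11), (11, 20, 24, 27, 4), (11, 23, 26, 17, 11), (11, 23, 26, 27, 4), (11, 30, 19, 17, 11), (11, 30, 19, 27, 4), (11, 35, 7, 17, 11), (11, 35, 7, 27, 4), (11, 38, 23, 17, 11), (11, 38, 23, 27, 4), (36, 12, 13, 1, 15), (36, 12, 13, 15, 22), (36, 12, 13, 33, 18), (36, 12, 13, 7, 36), (36, 14, 5, 1, 15), (36, 14, 5, 15, 22), (36, 14, 5, 33, 18), (36, 14, 5, 7, 36)}
Selection F > 23: {(11, 30, 19, 17, 11), (11, 30, 19, 27, 4), (11, 35, 7, 17, 11), (11, 35, 7, 27, 4), (11, 38, 23, 17, 11), (11, 38, 23, 27, 4)}
π_{E, G, D} gives {(19, 11, 17), (19, 11, 27), (23, 11, 17), (23, 11, 27), (7, 11, 17), (7, 11, 27)}.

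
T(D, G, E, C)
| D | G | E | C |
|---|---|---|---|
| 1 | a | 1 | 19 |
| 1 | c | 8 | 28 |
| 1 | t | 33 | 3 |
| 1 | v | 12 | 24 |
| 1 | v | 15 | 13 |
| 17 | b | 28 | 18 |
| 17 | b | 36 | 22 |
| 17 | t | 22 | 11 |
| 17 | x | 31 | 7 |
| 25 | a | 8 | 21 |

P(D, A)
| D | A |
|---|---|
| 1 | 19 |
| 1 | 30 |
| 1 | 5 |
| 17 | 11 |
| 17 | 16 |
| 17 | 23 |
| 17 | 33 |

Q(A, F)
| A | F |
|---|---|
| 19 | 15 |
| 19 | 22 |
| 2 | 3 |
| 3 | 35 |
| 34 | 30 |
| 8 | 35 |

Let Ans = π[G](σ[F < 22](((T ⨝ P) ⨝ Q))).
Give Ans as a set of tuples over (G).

T ⋈ P (natural join on D): {(1, a, 1, 19, 19), (1, a, 1, 19, 30), (1, a, 1, 19, 5), (1, c, 8, 28, 19), (1, c, 8, 28, 30), (1, c, 8, 28, 5), (1, t, 33, 3, 19), (1, t, 33, 3, 30), (1, t, 33, 3, 5), (1, v, 12, 24, 19), (1, v, 12, 24, 30), (1, v, 12, 24, 5), (1, v, 15, 13, 19), (1, v, 15, 13, 30), (1, v, 15, 13, 5), (17, b, 28, 18, 11), (17, b, 28, 18, 16), (17, b, 28, 18, 23), (17, b, 28, 18, 33), (17, b, 36, 22, 11), (17, b, 36, 22, 16), (17, b, 36, 22, 23), (17, b, 36, 22, 33), (17, t, 22, 11, 11), (17, t, 22, 11, 16), (17, t, 22, 11, 23), (17, t, 22, 11, 33), (17, x, 31, 7, 11), (17, x, 31, 7, 16), (17, x, 31, 7, 23), (17, x, 31, 7, 33)}
(T ⨝ P) ⋈ Q (natural join on A): {(1, a, 1, 19, 19, 15), (1, a, 1, 19, 19, 22), (1, c, 8, 28, 19, 15), (1, c, 8, 28, 19, 22), (1, t, 33, 3, 19, 15), (1, t, 33, 3, 19, 22), (1, v, 12, 24, 19, 15), (1, v, 12, 24, 19, 22), (1, v, 15, 13, 19, 15), (1, v, 15, 13, 19, 22)}
σ[F < 22]: keep tuples satisfying F < 22 → {(1, a, 1, 19, 19, 15), (1, c, 8, 28, 19, 15), (1, t, 33, 3, 19, 15), (1, v, 12, 24, 19, 15), (1, v, 15, 13, 19, 15)}
Projecting to G (1 duplicate(s) eliminated): {a, c, t, v}

{a, c, t, v}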